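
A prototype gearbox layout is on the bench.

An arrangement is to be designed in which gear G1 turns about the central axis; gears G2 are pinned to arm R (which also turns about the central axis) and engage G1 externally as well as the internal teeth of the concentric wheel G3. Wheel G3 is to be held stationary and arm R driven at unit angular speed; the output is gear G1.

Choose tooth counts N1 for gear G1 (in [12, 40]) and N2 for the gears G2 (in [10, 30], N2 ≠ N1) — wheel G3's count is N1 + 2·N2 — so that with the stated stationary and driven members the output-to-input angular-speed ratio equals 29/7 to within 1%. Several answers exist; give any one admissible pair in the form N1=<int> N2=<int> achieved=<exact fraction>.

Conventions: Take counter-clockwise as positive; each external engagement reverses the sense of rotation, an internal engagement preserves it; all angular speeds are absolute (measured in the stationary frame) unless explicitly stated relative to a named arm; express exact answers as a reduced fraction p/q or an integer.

N1=14 N2=15 achieved=29/7

design class (target 29/7): planetary set
Willis with ω_ring = 0: ω_sun/ω_arm = (N1+N3)/N1; set equal to 29/7  ⇒  N3/N1 = 29/7 − 1 = 22/7
N3 = N1 + 2·N2  ⇒  N2/N1 = (N3/N1 − 1)/2 = (22/7 − 1)/2 = 15/14
smallest multiple with N1 ≥ 12 and N2 ≥ 10: k = 1  ⇒  N1 = 1·14 = 14, N2 = 1·15 = 15 (N1 ≤ 40, N2 ≤ 30, N2 ≠ N1 ✓), N3 = 14 + 2·15 = 44
check: (N1+N3)/N1 with N1 = 14, N3 = 44 gives 29/7; |achieved − target| = 0 ≤ 29/700 ✓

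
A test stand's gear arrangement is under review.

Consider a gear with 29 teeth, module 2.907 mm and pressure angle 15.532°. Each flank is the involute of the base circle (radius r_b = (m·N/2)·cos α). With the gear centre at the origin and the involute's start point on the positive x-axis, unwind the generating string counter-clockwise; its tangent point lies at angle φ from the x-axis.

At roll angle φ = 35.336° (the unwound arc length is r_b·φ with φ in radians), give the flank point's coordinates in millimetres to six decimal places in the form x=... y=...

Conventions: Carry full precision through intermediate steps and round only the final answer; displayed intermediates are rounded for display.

recognized (one wheel, involute flank): single-mesh tooth geometry, m = 2.907, N = 29
pitch radius r_p = m·N/2 = 2.907·29/2 = 42.151500
base radius r_b = r_p·cos α = 42.151500·cos 15.532° = 40.612171
roll angle φ = 35.336° = 0.61672954 rad
x = r_b·(cos φ + φ·sin φ) = 47.616650
y = r_b·(sin φ − φ·cos φ) = 3.056397

x=47.616650 y=3.056397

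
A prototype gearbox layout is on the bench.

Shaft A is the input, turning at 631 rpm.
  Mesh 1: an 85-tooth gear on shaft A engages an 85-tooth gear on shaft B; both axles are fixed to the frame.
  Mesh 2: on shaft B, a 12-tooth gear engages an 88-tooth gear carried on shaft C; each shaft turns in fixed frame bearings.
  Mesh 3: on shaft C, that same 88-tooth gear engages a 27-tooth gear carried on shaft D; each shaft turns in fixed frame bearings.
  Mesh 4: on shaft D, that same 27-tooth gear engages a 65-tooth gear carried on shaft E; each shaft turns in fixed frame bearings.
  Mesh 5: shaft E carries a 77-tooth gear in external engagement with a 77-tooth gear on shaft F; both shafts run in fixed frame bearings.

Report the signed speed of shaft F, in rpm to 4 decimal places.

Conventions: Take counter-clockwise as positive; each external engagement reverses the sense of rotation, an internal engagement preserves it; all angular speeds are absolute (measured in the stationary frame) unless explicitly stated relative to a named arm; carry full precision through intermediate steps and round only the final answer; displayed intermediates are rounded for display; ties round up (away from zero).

-116.4923 rpm

class = fixed-axis compound train [5 meshes; 5 ratios multiply, 5 sense flips]
mesh 1 [85T→85T]: ω = 631.0000×85/85 = 631.0000 rpm, sense flips to −
mesh 2 [12T→88T]: ω = 631.0000×12/88 = 86.0455 rpm, sense flips to +
mesh 3 [88T→27T]: ω = 86.0455×88/27 = 280.4444 rpm, sense flips to −
mesh 4 [27T→65T]: ω = 280.4444×27/65 = 116.4923 rpm, sense flips to +
mesh 5 [77T→77T]: ω = 116.4923×77/77 = 116.4923 rpm, sense flips to −
signed output speed = -116.4923 rpm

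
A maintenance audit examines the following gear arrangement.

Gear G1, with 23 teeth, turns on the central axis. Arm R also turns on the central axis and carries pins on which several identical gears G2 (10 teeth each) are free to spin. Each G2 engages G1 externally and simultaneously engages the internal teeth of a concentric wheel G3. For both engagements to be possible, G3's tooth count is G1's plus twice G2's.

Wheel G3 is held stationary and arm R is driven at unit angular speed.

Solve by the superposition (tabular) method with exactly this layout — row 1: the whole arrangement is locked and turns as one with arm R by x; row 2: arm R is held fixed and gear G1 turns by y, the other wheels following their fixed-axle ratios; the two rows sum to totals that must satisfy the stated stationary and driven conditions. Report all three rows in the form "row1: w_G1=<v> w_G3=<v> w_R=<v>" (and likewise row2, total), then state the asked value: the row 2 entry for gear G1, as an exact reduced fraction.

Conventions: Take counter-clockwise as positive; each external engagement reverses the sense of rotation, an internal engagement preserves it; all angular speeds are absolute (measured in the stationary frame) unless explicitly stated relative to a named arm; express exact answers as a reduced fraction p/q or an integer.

row1: w_G1=1 w_G3=1 w_R=1
row2: w_G1=43/23 w_G3=-1 w_R=0
total: w_G1=66/23 w_G3=0 w_R=1
asked value: 43/23

class = planetary set [G3 = 23+2·10 = 43; Willis about the carrier]
superposition row 1 [locked train]: every member turns x
superposition row 2 [arm held]: sun y, ring −(23/43)·y, arm 0
boundary: total ω_ring = x − (23/43)·y = 0 and total ω_arm = x = 1  ⇒  y = 43/23, x = 1
row 2 ring = −(23/43)·43/23 = -1
totals (row 1 + row 2): sun 1 + 43/23 = 66/23, ring 1 + (-1) = 0, arm 1 + 0 = 1
asked cell (row2, sun) = 43/23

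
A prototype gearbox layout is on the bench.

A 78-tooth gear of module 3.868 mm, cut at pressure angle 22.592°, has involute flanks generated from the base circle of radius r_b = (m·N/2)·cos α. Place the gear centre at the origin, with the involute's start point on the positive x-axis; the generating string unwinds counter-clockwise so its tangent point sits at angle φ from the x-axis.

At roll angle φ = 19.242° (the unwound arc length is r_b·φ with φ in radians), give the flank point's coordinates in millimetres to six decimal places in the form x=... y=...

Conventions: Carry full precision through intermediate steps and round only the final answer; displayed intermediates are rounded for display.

x=146.910326 y=1.738730

topology: single-mesh involute geometry — m = 3.868, N = 78
pitch radius r_p = m·N/2 = 3.868·78/2 = 150.852000
base radius r_b = r_p·cos α = 150.852000·cos 22.592° = 139.276201
roll angle φ = 19.242° = 0.33583625 rad
x = r_b·(cos φ + φ·sin φ) = 146.910326
y = r_b·(sin φ − φ·cos φ) = 1.738730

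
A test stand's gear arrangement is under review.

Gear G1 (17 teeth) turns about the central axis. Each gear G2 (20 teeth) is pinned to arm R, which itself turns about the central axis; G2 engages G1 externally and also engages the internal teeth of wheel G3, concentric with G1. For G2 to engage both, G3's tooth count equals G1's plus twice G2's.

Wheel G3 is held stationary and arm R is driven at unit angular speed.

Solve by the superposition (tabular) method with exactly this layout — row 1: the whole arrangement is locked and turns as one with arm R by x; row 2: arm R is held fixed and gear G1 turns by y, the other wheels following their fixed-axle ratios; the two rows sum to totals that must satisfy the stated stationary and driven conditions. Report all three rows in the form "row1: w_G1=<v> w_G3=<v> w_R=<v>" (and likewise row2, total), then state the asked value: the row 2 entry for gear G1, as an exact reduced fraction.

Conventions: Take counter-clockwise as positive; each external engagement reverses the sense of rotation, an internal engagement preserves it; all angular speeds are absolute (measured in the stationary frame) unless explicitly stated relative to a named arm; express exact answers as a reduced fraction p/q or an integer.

recognized (axles ride arm R): planetary set, 17/20/57 teeth
row 1 (train locked, turned with arm): all members turn x
row 2 (arm held, sun turns y): ω_ring = −(17/57)·y, ω_arm = 0
boundary: total ω_ring = x − (17/57)·y = 0 and total ω_arm = x = 1  ⇒  y = 57/17, x = 1
row 2 ring = −(17/57)·57/17 = -1
totals (row 1 + row 2): sun 1 + 57/17 = 74/17, ring 1 + (-1) = 0, arm 1 + 0 = 1
asked cell (row2, sun) = 57/17

row1: w_G1=1 w_G3=1 w_R=1
row2: w_G1=57/17 w_G3=-1 w_R=0
total: w_G1=74/17 w_G3=0 w_R=1
asked value: 57/17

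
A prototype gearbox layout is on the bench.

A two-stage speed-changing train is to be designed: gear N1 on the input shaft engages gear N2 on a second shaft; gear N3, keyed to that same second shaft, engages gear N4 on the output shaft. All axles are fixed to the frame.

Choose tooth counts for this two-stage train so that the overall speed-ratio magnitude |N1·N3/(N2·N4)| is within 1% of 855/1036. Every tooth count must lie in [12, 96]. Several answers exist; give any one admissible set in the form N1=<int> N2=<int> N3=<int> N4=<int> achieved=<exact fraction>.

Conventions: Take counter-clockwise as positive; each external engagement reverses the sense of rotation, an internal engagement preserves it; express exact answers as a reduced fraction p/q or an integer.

N1=15 N2=14 N3=57 N4=74 achieved=855/1036

class = fixed-axis compound train [2-stage, 855/1036 wanted]
target = 855/1036 in lowest terms: an exact hit needs N1·N3 = k·855 and N2·N4 = k·1036 for one integer k, every count in [12, 96]; additionally prefer no 1:1 stage (N1 ≠ N2, N3 ≠ N4)
k = 1: N1·N3 = 855 = 15·57, N2·N4 = 1036 = 14·74
achieved = 15·57/(14·74) = 855/1036; |achieved − target| = 0 ≤ 171/20720 ✓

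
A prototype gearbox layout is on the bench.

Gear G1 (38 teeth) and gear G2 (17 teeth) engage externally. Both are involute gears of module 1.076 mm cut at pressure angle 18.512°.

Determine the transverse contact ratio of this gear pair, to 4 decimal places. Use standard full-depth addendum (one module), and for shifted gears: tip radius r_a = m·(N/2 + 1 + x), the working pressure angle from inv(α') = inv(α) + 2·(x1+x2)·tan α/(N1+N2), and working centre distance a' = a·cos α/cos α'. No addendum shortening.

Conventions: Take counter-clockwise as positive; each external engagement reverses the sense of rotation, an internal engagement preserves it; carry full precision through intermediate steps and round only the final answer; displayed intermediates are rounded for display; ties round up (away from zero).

1.6716

class = single-mesh tooth geometry [involute pair 38T × 17T, m = 1.076]
base radii: r_b1 = 19.386170, r_b2 = 8.672760
tip radii: r_a1 = 21.520000, r_a2 = 10.222000
no profile shift: α' = α, a' = a
action lengths: √(r_a1²−r_b1²) = 9.342742, √(r_a2²−r_b2²) = 5.410408
base pitch p_b = π·m·cos α = 3.205445
CR = (9.342742 + 5.410408 − 29.590000·sin 18.51200°)/3.205445 = 1.671602
contact ratio ≈ 1.6716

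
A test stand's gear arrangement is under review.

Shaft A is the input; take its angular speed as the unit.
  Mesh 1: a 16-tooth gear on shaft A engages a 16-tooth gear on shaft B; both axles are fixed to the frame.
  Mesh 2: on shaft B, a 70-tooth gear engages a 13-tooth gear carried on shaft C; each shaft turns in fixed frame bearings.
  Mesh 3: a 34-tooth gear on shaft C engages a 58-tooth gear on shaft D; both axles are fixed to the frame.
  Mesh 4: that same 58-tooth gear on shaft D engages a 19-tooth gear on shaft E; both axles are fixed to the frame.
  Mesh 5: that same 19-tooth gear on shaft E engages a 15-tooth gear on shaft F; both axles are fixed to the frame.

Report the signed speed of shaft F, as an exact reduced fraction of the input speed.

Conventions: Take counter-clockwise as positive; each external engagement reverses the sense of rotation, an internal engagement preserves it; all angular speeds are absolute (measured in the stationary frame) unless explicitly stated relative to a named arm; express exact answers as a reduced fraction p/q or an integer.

5-mesh fixed-axis compound train (all bearings frame-fixed)
mesh 1 [16T→16T]: |ω|/ω_in = 1×16/16 = 1, sense flips to −
mesh 2 [70T→13T]: |ω|/ω_in = 1×70/13 = 70/13, sense flips to +
mesh 3 [34T→58T]: |ω|/ω_in = (70/13)×34/58 = 1190/377, sense flips to −
mesh 4 [58T→19T]: |ω|/ω_in = (1190/377)×58/19 = 2380/247, sense flips to +
mesh 5 [19T→15T]: |ω|/ω_in = (2380/247)×19/15 = 476/39, sense flips to −
signed output speed (× input speed) = -476/39

-476/39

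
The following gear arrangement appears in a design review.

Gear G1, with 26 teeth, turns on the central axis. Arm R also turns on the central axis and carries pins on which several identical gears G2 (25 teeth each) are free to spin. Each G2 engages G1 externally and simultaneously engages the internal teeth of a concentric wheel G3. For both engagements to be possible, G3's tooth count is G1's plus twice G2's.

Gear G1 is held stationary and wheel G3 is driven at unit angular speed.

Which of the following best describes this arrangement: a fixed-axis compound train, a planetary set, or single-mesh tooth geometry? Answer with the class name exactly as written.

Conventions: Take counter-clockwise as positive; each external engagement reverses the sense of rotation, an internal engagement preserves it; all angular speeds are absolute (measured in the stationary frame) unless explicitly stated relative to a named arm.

class = planetary set [G3 = 26+2·25 = 76; Willis about the carrier]
classification: planetary set

planetary set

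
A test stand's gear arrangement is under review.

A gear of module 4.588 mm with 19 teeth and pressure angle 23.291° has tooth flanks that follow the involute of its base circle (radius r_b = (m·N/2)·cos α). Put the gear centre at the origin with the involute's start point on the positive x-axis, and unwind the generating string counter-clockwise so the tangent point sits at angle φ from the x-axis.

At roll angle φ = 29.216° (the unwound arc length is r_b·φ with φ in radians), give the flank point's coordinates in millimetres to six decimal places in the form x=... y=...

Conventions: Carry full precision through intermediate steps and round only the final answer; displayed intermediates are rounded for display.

single-mesh involute tooth geometry (19T wheel at module 4.588)
pitch radius r_p = m·N/2 = 4.588·19/2 = 43.586000
base radius r_b = r_p·cos α = 43.586000·cos 23.291° = 40.034112
roll angle φ = 29.216° = 0.50991539 rad
x = r_b·(cos φ + φ·sin φ) = 44.905352
y = r_b·(sin φ − φ·cos φ) = 1.723728

x=44.905352 y=1.723728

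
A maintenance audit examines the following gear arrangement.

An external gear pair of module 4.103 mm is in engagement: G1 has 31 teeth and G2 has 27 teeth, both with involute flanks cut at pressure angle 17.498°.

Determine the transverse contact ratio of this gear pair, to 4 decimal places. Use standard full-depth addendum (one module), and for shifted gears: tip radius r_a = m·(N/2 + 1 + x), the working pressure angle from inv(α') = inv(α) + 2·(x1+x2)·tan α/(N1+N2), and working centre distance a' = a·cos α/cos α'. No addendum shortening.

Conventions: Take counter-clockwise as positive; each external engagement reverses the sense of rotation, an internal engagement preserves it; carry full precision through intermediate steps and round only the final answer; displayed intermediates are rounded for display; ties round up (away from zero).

recognized (one external pair, fixed centres): single-mesh tooth geometry, m = 4.103, N1 = 31, N2 = 27
base radii: r_b1 = 60.653728, r_b2 = 52.827440
tip radii: r_a1 = 67.699500, r_a2 = 59.493500
no profile shift: α' = α, a' = a
action lengths: √(r_a1²−r_b1²) = 30.072373, √(r_a2²−r_b2²) = 27.363079
base pitch p_b = π·m·cos α = 12.293504
CR = (30.072373 + 27.363079 − 118.987000·sin 17.49800°)/12.293504 = 1.761852
contact ratio ≈ 1.7619

1.7619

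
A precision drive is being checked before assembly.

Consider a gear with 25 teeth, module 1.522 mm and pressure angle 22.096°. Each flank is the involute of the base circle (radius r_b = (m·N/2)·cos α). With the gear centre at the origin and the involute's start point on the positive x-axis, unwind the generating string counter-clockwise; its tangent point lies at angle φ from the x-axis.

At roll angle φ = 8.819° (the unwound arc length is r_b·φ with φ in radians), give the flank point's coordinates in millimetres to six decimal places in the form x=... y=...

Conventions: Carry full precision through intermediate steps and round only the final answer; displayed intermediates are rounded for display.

topology: single-mesh involute geometry — m = 1.522, N = 25
pitch radius r_p = m·N/2 = 1.522·25/2 = 19.025000
base radius r_b = r_p·cos α = 19.025000·cos 22.096° = 17.627707
roll angle φ = 8.819° = 0.15392059 rad
x = r_b·(cos φ + φ·sin φ) = 17.835286
y = r_b·(sin φ − φ·cos φ) = 0.021376

x=17.835286 y=0.021376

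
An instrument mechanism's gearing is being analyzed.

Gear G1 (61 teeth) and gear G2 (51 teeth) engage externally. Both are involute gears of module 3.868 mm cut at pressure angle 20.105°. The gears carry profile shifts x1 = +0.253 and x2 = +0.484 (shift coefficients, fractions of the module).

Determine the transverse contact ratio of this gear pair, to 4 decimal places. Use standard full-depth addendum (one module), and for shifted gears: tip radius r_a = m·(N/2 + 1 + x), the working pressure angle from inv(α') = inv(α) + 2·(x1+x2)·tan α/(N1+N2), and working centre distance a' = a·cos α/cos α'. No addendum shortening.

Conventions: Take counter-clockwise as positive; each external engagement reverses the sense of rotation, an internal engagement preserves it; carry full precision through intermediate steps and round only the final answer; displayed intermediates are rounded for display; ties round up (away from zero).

class = single-mesh tooth geometry [involute pair 61T × 51T, m = 3.868]
base radii: r_b1 = 110.785167, r_b2 = 92.623664
tip radii: r_a1 = 122.820604, r_a2 = 104.374112
inv(α') = inv(20.105°) + 2·(+0.253+0.484)·tan α/(61+51) = 0.01996598  ⇒  α' = 21.96913°
a' = a·cos α / cos α' = 216.6080·cos 20.105°/cos 21.96913° = 219.335781
action lengths: √(r_a1²−r_b1²) = 53.024028, √(r_a2²−r_b2²) = 48.112494
base pitch p_b = π·m·cos α = 11.411209
CR = (53.024028 + 48.112494 − 219.335781·sin 21.96913°)/11.411209 = 1.672169
contact ratio ≈ 1.6722

1.6722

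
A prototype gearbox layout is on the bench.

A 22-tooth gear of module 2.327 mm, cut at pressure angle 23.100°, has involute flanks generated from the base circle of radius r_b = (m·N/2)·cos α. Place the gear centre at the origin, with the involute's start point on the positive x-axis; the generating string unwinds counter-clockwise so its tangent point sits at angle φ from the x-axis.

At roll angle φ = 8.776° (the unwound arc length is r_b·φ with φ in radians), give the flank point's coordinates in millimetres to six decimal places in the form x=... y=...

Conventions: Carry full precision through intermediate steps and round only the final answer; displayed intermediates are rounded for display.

x=23.819245 y=0.028137

recognized (one wheel, involute flank): single-mesh tooth geometry, m = 2.327, N = 22
pitch radius r_p = m·N/2 = 2.327·22/2 = 25.597000
base radius r_b = r_p·cos α = 25.597000·cos 23.100° = 23.544671
roll angle φ = 8.776° = 0.15317010 rad
x = r_b·(cos φ + φ·sin φ) = 23.819245
y = r_b·(sin φ − φ·cos φ) = 0.028137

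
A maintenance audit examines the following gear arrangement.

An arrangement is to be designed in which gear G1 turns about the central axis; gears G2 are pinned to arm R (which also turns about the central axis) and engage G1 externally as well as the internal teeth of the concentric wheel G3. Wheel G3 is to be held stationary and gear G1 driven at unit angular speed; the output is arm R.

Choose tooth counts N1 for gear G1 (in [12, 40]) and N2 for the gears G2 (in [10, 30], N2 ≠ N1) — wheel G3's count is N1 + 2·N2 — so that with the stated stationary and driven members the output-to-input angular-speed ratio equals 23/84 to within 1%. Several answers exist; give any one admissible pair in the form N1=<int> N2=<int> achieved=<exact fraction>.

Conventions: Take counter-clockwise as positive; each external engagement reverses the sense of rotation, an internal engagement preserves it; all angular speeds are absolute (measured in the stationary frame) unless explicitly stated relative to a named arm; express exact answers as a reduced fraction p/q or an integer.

N1=23 N2=19 achieved=23/84

class = planetary set [ratio 23/84 wanted; Willis about the carrier]
Willis with ω_ring = 0: ω_arm/ω_sun = N1/(N1+N3); set equal to 23/84  ⇒  N3/N1 = 1/(23/84) − 1 = 61/23
N3 = N1 + 2·N2  ⇒  N2/N1 = (N3/N1 − 1)/2 = (61/23 − 1)/2 = 19/23
smallest multiple with N1 ≥ 12 and N2 ≥ 10: k = 1  ⇒  N1 = 1·23 = 23, N2 = 1·19 = 19 (N1 ≤ 40, N2 ≤ 30, N2 ≠ N1 ✓), N3 = 23 + 2·19 = 61
check: N1/(N1+N3) with N1 = 23, N3 = 61 gives 23/84; |achieved − target| = 0 ≤ 23/8400 ✓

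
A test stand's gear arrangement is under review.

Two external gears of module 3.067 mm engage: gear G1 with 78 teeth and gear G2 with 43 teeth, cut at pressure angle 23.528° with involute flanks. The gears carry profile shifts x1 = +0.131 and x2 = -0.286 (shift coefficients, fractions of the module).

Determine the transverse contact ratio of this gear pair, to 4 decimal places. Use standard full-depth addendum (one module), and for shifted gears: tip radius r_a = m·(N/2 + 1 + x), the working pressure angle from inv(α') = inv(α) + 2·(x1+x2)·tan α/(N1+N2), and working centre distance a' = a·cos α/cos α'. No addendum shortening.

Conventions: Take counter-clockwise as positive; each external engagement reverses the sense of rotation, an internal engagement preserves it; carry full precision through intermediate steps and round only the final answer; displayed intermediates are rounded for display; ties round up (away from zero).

single-mesh involute tooth geometry (78T engaging 43T at module 3.067)
base radii: r_b1 = 109.668985, r_b2 = 60.458543
tip radii: r_a1 = 123.081777, r_a2 = 68.130338
inv(α') = inv(23.528°) + 2·(+0.131-0.286)·tan α/(78+43) = 0.02363705  ⇒  α' = 23.18529°
a' = a·cos α / cos α' = 185.5535·cos 23.528°/cos 23.18529° = 185.074835
action lengths: √(r_a1²−r_b1²) = 55.873406, √(r_a2²−r_b2²) = 31.408717
base pitch p_b = π·m·cos α = 8.834238
CR = (55.873406 + 31.408717 − 185.074835·sin 23.18529°)/8.834238 = 1.631952
contact ratio ≈ 1.6320

1.6320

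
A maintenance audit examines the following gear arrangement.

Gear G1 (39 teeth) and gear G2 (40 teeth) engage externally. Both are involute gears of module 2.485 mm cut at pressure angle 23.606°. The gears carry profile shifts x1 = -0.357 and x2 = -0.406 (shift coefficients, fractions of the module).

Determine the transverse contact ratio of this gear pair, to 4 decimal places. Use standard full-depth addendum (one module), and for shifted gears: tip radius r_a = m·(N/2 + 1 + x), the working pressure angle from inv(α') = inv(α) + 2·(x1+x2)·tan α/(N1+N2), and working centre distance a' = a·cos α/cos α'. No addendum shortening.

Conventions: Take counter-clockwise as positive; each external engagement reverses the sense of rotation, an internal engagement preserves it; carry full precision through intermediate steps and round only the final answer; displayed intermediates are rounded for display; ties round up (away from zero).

recognized (one external pair, fixed centres): single-mesh tooth geometry, m = 2.485, N1 = 39, N2 = 40
base radii: r_b1 = 44.402615, r_b2 = 45.541144
tip radii: r_a1 = 50.055355, r_a2 = 51.176090
inv(α') = inv(23.606°) + 2·(-0.357-0.406)·tan α/(39+40) = 0.01656999  ⇒  α' = 20.69383°
a' = a·cos α / cos α' = 98.1575·cos 23.606°/cos 20.69383° = 96.146960
action lengths: √(r_a1²−r_b1²) = 23.107279, √(r_a2²−r_b2²) = 23.345158
base pitch p_b = π·m·cos α = 7.153586
CR = (23.107279 + 23.345158 − 96.146960·sin 20.69383°)/7.153586 = 1.744103
contact ratio ≈ 1.7441

1.7441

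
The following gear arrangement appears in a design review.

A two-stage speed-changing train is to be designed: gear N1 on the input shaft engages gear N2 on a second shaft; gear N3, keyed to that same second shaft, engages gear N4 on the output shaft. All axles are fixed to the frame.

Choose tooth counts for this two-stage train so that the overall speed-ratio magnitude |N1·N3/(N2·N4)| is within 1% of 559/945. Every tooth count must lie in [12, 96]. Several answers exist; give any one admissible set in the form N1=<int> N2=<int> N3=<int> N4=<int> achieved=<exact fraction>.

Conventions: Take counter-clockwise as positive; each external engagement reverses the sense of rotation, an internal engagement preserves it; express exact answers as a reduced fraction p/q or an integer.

N1=13 N2=15 N3=43 N4=63 achieved=559/945

class = fixed-axis compound train [2-stage, 559/945 wanted]
target = 559/945 in lowest terms: an exact hit needs N1·N3 = k·559 and N2·N4 = k·945 for one integer k, every count in [12, 96]; additionally prefer no 1:1 stage (N1 ≠ N2, N3 ≠ N4)
k = 1: N1·N3 = 559 = 13·43, N2·N4 = 945 = 15·63
achieved = 13·43/(15·63) = 559/945; |achieved − target| = 0 ≤ 559/94500 ✓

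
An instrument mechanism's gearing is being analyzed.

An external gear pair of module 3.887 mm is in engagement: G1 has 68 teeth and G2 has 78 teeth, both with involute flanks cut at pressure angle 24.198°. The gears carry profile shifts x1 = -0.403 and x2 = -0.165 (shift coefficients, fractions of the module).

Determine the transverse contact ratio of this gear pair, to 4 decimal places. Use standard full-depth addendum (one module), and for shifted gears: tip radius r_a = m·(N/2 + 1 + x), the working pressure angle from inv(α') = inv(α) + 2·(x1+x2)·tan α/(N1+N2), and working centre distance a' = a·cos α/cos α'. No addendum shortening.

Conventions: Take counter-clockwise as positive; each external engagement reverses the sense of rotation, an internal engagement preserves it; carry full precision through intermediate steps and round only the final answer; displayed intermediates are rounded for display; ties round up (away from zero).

single-mesh involute tooth geometry (68T engaging 78T at module 3.887)
base radii: r_b1 = 120.545861, r_b2 = 138.273194
tip radii: r_a1 = 134.478539, r_a2 = 154.838645
inv(α') = inv(24.198°) + 2·(-0.403-0.165)·tan α/(68+78) = 0.02354458  ⇒  α' = 23.15637°
a' = a·cos α / cos α' = 283.7510·cos 24.198°/cos 23.15637° = 281.497924
action lengths: √(r_a1²−r_b1²) = 59.608496, √(r_a2²−r_b2²) = 69.681632
base pitch p_b = π·m·cos α = 11.138412
CR = (59.608496 + 69.681632 − 281.497924·sin 23.15637°)/11.138412 = 1.669299
contact ratio ≈ 1.6693

1.6693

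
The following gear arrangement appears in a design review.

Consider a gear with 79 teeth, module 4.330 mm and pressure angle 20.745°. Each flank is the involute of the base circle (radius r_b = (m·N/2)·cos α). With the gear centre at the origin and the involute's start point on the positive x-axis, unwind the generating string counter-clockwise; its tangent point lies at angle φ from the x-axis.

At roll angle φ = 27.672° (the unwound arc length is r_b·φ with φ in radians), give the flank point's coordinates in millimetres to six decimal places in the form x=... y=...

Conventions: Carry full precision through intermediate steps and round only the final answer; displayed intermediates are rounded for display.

recognized (one wheel, involute flank): single-mesh tooth geometry, m = 4.330, N = 79
pitch radius r_p = m·N/2 = 4.330·79/2 = 171.035000
base radius r_b = r_p·cos α = 171.035000·cos 20.745° = 159.946138
roll angle φ = 27.672° = 0.48296751 rad
x = r_b·(cos φ + φ·sin φ) = 177.526664
y = r_b·(sin φ − φ·cos φ) = 5.867350

x=177.526664 y=5.867350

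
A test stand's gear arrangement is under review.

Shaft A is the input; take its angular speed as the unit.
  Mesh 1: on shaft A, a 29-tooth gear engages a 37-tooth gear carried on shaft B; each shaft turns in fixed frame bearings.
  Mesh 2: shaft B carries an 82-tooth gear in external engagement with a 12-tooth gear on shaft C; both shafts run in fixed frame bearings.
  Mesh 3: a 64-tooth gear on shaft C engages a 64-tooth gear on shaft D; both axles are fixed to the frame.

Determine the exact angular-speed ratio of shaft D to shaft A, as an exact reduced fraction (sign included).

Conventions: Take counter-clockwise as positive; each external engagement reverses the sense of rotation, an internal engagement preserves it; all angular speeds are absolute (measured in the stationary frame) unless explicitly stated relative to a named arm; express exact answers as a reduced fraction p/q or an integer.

class = fixed-axis compound train [3 meshes; 3 ratios multiply, 3 sense flips]
mesh 1 [29T→37T]: running ratio 29/37, sense −
mesh 2 [82T→12T]: running ratio 1189/222, sense +
mesh 3 [64T→64T]: running ratio 1189/222, sense −
ω_out/ω_in = -1189/222

-1189/222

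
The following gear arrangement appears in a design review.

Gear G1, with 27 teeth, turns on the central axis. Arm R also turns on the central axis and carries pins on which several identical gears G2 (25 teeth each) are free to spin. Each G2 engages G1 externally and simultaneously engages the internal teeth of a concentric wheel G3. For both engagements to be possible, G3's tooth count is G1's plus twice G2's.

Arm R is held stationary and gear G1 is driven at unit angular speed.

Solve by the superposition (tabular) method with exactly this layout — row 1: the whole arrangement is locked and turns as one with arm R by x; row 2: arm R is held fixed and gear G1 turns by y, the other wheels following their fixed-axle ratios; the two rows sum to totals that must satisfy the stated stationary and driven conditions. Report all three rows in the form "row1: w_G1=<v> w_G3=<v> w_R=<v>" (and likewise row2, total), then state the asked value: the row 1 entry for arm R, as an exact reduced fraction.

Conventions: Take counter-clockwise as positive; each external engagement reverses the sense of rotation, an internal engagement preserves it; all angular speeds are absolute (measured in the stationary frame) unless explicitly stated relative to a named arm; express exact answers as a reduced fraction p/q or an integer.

topology: planetary set — G1 27T / G2 25T / G3 77T, arm = carrier (Willis)
row 1: whole set turns with the arm by x
row 2 — arm fixed, fixed-axis ratios: sun y, ring −(27/77)·y, arm 0
boundary: total ω_arm = x = 0 and total ω_sun = x + y = 1  ⇒  y = 1, x = 0
row 2 ring = −(27/77)·1 = -27/77
totals (row 1 + row 2): sun 0 + 1 = 1, ring 0 + (-27/77) = -27/77, arm 0 + 0 = 0
asked cell (row1, arm) = 0

row1: w_G1=0 w_G3=0 w_R=0
row2: w_G1=1 w_G3=-27/77 w_R=0
total: w_G1=1 w_G3=-27/77 w_R=0
asked value: 0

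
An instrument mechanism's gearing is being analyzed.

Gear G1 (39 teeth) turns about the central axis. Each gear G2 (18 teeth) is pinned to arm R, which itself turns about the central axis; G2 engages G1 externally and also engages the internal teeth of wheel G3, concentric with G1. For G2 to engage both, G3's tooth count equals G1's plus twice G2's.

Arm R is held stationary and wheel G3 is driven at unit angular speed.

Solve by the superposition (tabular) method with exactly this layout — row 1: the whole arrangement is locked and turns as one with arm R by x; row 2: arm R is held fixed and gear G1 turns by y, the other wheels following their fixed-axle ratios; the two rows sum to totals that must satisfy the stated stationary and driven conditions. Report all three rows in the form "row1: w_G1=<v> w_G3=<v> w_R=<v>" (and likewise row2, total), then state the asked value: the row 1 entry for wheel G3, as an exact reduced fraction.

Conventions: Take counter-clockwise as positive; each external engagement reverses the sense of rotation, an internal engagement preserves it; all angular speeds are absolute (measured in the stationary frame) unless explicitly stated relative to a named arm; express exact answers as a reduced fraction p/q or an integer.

row1: w_G1=0 w_G3=0 w_R=0
row2: w_G1=-25/13 w_G3=1 w_R=0
total: w_G1=-25/13 w_G3=1 w_R=0
asked value: 0

recognized (axles ride arm R): planetary set, 39/18/75 teeth
row 1: whole set turns with the arm by x
row 2 — arm fixed, fixed-axis ratios: sun y, ring −(39/75)·y, arm 0
boundary: total ω_arm = x = 0 and total ω_ring = x − (39/75)·y = 1  ⇒  y = -25/13, x = 0
row 2 ring = −(39/75)·(-25/13) = 1
totals (row 1 + row 2): sun 0 + (-25/13) = -25/13, ring 0 + 1 = 1, arm 0 + 0 = 0
asked cell (row1, ring) = 0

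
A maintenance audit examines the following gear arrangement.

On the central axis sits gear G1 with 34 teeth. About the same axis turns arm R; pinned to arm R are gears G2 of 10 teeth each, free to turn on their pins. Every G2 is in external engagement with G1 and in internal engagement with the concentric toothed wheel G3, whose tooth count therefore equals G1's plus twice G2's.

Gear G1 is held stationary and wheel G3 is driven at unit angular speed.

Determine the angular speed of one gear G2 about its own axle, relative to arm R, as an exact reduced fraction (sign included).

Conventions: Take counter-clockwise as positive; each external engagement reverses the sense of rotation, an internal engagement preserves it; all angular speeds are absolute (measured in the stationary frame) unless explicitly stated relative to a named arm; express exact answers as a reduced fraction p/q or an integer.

recognized (axles ride arm R): planetary set, 34/10/54 teeth
ring teeth: 34 + 2·10 = 54
34(ω_sun−ω_arm) = −54(ω_ring−ω_arm),  ω_sun = 0, ω_ring = 1
34(0−ω_arm) = −54(1−ω_arm)  ⇒  88·ω_arm = 54  ⇒  ω_arm = 27/44
sun–planet mesh: 34·(0−27/44) = −10·(ω_p−ω_arm)  ⇒  ω_p−ω_arm = 459/220
exact speed ratio = 459/220

459/220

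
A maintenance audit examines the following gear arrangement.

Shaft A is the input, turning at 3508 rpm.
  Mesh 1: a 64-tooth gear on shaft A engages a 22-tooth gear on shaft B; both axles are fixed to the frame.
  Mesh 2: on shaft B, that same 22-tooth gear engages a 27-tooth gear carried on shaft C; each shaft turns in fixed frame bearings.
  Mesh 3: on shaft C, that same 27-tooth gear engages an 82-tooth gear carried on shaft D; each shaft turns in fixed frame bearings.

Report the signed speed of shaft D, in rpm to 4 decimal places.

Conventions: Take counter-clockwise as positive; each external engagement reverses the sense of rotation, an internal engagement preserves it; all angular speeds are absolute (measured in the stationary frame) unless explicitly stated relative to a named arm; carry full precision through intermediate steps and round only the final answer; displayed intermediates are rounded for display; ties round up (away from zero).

-2737.9512 rpm

recognized (4 fixed axles, 3 meshes): fixed-axis compound train
mesh 1 [64T→22T]: ω = 3508.0000×64/22 = 10205.0909 rpm, sense flips to −
mesh 2 [22T→27T]: ω = 10205.0909×22/27 = 8315.2593 rpm, sense flips to +
mesh 3 [27T→82T]: ω = 8315.2593×27/82 = 2737.9512 rpm, sense flips to −
signed output speed = -2737.9512 rpm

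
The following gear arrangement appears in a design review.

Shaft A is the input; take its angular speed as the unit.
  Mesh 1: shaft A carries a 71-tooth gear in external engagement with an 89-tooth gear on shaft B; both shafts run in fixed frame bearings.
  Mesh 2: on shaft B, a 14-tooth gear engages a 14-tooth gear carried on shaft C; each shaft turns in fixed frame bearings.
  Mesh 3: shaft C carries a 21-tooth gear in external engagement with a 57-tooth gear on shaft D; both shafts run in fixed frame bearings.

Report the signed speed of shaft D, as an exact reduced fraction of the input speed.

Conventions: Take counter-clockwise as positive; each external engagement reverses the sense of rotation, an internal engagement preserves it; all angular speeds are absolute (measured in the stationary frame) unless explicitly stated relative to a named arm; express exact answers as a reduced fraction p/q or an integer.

-497/1691

3-mesh fixed-axis compound train (all bearings frame-fixed)
mesh 1 [71T→89T]: |ω|/ω_in = 1×71/89 = 71/89, sense flips to −
mesh 2 [14T→14T]: |ω|/ω_in = (71/89)×14/14 = 71/89, sense flips to +
mesh 3 [21T→57T]: |ω|/ω_in = (71/89)×21/57 = 497/1691, sense flips to −
signed output speed (× input speed) = -497/1691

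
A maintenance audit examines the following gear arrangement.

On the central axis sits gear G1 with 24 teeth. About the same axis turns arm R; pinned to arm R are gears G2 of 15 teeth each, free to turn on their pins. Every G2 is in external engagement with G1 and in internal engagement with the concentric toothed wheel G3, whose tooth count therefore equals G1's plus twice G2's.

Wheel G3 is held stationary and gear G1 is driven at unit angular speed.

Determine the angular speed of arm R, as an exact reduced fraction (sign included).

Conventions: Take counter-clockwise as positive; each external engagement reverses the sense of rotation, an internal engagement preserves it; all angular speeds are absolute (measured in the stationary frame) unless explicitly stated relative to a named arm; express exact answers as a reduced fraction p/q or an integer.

class = planetary set [G3 = 24+2·15 = 54; Willis about the carrier]
ring teeth: 24 + 2·15 = 54
24(ω_sun−ω_arm) = −54(ω_ring−ω_arm),  ω_ring = 0, ω_sun = 1
24(1−ω_arm) = −54(0−ω_arm)  ⇒  78·ω_arm = 24  ⇒  ω_arm = 4/13
exact speed ratio = 4/13

4/13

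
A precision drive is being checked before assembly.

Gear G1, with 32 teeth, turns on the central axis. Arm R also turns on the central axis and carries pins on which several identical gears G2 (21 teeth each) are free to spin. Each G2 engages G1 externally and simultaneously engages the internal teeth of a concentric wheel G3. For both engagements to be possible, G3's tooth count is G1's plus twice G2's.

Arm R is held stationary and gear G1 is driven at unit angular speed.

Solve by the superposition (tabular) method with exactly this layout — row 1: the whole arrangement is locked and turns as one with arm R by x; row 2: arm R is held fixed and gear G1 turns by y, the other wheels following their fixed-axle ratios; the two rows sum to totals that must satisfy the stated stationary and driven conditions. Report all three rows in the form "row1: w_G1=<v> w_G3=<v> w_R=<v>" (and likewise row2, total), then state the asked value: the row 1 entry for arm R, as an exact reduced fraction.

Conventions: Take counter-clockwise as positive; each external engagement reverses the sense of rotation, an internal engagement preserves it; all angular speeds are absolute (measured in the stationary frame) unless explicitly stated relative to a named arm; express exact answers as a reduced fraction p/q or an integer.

row1: w_G1=0 w_G3=0 w_R=0
row2: w_G1=1 w_G3=-16/37 w_R=0
total: w_G1=1 w_G3=-16/37 w_R=0
asked value: 0

recognized (axles ride arm R): planetary set, 32/21/74 teeth
row 1 (train locked, turned with arm): all members turn x
row 2: sun turns y, ring = −(32/74)·y, arm 0
boundary: total ω_arm = x = 0 and total ω_sun = x + y = 1  ⇒  y = 1, x = 0
row 2 ring = −(32/74)·1 = -16/37
totals (row 1 + row 2): sun 0 + 1 = 1, ring 0 + (-16/37) = -16/37, arm 0 + 0 = 0
asked cell (row1, arm) = 0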